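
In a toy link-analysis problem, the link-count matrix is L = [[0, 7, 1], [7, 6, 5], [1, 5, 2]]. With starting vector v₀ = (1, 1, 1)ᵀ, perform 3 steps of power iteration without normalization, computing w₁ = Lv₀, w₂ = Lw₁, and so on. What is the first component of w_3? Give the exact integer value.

w1 = Lv₀ = (0·1 + 7·1 + 1·1; 7·1 + 6·1 + 5·1; 1·1 + 5·1 + 2·1) = (8, 18, 8)
w2 = Lw1 = (0·8 + 7·18 + 1·8; 7·8 + 6·18 + 5·8; 1·8 + 5·18 + 2·8) = (134, 204, 114)
w3 = Lw2 = (1542, 2732, 1382)
The requested component of w3 is 1542.

1542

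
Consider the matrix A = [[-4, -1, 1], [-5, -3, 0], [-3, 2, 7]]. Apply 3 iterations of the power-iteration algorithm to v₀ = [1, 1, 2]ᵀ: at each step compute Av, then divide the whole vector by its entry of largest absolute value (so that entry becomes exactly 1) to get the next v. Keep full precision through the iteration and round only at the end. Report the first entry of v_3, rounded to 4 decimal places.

-0.1534

Av0 = (-3.00000, -8.00000, 13.00000); divide by 13.00000 → v1 = (-0.23077, -0.61538, 1.00000)
Av1 = (2.53846, 3.00000, 6.46154); divide by 6.46154 → v2 = (0.39286, 0.46429, 1.00000)
Av2 = (-1.03571, -3.35714, 6.75000); divide by 6.75000 → v3 = (-0.15344, -0.49735, 1.00000)
Requested entry of v3: -87/567 = -0.1534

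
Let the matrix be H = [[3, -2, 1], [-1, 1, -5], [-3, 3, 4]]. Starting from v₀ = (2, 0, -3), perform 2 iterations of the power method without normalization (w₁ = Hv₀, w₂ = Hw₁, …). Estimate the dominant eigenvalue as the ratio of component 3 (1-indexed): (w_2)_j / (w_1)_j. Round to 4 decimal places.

λ ≈ 2.3333

w1 = Hv₀ = (3·2 + (-2)·0 + 1·(-3); (-1)·2 + 1·0 + (-5)·(-3); (-3)·2 + 3·0 + 4·(-3)) = (3, 13, -18)
w2 = Hw1 = (3·3 + (-2)·13 + 1·(-18); (-1)·3 + 1·13 + (-5)·(-18); (-3)·3 + 3·13 + 4·(-18)) = (-35, 100, -42)
Ratio at component: -42 / -18 = 2.3333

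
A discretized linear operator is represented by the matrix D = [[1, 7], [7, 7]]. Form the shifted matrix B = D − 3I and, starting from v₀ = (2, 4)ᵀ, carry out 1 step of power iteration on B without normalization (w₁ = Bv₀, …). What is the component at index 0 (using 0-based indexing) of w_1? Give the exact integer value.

B = D − 3I has rows (-2, 7); (7, 4)
w1 = Bv₀ = (24, 30)
Requested component of w1: 24

24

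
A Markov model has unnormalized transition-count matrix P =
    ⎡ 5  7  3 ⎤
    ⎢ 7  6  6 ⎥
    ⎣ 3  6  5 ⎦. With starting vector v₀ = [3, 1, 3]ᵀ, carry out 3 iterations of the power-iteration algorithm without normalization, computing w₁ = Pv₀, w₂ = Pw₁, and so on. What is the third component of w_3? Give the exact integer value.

8247

w1 = Pv₀ = (31, 45, 30)
w2 = Pw1 = (560, 667, 513)
w3 = Pw2 = (9008, 11000, 8247)
The requested component of w3 is 8247.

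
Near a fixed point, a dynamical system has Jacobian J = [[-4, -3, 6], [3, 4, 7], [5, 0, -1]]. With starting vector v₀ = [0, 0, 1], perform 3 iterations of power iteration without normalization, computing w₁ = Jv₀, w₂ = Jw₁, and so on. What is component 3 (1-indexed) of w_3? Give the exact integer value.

w1 = Jv₀ = ((-4)·0 + (-3)·0 + 6·1; 3·0 + 4·0 + 7·1; 5·0 + 0·0 + (-1)·1) = (6, 7, -1)
w2 = Jw1 = ((-4)·6 + (-3)·7 + 6·(-1); 3·6 + 4·7 + 7·(-1); 5·6 + 0·7 + (-1)·(-1)) = (-51, 39, 31)
w3 = Jw2 = (273, 220, -286)
The requested component of w3 is -286.

-286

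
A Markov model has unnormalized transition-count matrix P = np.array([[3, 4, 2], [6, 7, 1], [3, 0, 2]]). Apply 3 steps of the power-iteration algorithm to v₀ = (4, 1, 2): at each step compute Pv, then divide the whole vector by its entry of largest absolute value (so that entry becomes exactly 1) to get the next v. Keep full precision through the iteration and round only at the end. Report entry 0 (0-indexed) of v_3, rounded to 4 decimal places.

Pv0 = (20.00000, 33.00000, 16.00000); divide by 33.00000 → v1 = (0.60606, 1.00000, 0.48485)
Pv1 = (6.78788, 11.12121, 2.78788); divide by 11.12121 → v2 = (0.61035, 1.00000, 0.25068)
Pv2 = (6.33243, 10.91281, 2.33243); divide by 10.91281 → v3 = (0.58027, 1.00000, 0.21373)
Requested entry of v3: 2324/4005 = 0.5803

0.5803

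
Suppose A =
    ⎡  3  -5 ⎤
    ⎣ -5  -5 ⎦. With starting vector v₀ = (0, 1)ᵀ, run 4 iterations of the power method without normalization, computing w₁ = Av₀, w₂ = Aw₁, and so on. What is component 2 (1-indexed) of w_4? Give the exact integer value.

2600

w1 = Av₀ = (3·0 + (-5)·1; (-5)·0 + (-5)·1) = (-5, -5)
w2 = Aw1 = (3·(-5) + (-5)·(-5); (-5)·(-5) + (-5)·(-5)) = (10, 50)
w3 = Aw2 = (-220, -300)
w4 = Aw3 = (840, 2600)
The requested component of w4 is 2600.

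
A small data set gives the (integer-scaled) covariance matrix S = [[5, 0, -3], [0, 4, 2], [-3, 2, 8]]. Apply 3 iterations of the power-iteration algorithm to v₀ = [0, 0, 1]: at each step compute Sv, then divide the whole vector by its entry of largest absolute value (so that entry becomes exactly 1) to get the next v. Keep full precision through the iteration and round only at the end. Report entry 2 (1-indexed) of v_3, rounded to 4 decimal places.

Sv0 = (-3.00000, 2.00000, 8.00000); divide by 8.00000 → v1 = (-0.37500, 0.25000, 1.00000)
Sv1 = (-4.87500, 3.00000, 9.62500); divide by 9.62500 → v2 = (-0.50649, 0.31169, 1.00000)
Sv2 = (-5.53247, 3.24675, 10.14286); divide by 10.14286 → v3 = (-0.54545, 0.32010, 1.00000)
Requested entry of v3: 250/781 = 0.3201

0.3201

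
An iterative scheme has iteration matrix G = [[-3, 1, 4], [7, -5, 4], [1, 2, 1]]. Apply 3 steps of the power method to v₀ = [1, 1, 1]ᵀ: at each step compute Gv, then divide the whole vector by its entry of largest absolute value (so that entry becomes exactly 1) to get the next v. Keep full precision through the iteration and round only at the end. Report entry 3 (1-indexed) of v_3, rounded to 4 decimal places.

0.1848

Gv0 = (2.00000, 6.00000, 4.00000); divide by 6.00000 → v1 = (0.33333, 1.00000, 0.66667)
Gv1 = (2.66667, 0.00000, 3.00000); divide by 3.00000 → v2 = (0.88889, 0.00000, 1.00000)
Gv2 = (1.33333, 10.22222, 1.88889); divide by 10.22222 → v3 = (0.13043, 1.00000, 0.18478)
Requested entry of v3: 34/184 = 0.1848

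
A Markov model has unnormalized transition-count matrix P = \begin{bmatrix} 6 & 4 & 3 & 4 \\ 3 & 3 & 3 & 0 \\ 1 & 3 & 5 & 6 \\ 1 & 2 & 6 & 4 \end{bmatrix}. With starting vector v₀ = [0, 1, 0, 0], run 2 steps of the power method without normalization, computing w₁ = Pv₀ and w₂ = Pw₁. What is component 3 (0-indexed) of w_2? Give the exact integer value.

36

w1 = Pv₀ = (4, 3, 3, 2)
w2 = Pw1 = (53, 30, 40, 36)
The requested component of w2 is 36.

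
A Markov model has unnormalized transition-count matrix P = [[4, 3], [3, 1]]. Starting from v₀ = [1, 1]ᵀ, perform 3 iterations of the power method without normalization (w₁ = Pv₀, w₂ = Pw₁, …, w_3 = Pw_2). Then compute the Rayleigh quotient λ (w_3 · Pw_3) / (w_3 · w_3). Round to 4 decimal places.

λ ≈ 5.8541

w1 = Pv₀ = (7, 4)
w2 = Pw1 = (40, 25)
w3 = Pw2 = (235, 145)
Pw3 = (1375, 850)
w3·Pw3 = 235·1375 + 145·850 = 446375; w3·w3 = 235·235 + 145·145 = 76250
λ ≈ 446375/76250 = 5.8541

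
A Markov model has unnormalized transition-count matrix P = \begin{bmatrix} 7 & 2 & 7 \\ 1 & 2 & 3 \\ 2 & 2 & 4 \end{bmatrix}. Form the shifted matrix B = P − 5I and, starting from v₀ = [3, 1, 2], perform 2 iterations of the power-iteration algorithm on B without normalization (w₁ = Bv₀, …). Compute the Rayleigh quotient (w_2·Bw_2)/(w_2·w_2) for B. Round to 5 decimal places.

μ ≈ 5.66603

B = P − 5I has rows (2, 2, 7); (1, -3, 3); (2, 2, -1)
w1 = Bv₀ = (2·3 + 2·1 + 7·2; 1·3 + (-3)·1 + 3·2; 2·3 + 2·1 + (-1)·2) = (22, 6, 6)
w2 = Bw1 = (2·22 + 2·6 + 7·6; 1·22 + (-3)·6 + 3·6; 2·22 + 2·6 + (-1)·6) = (98, 22, 50)
Bw2 = (590, 182, 190)
w2·Bw2 = 71324; w2·w2 = 12588; μ ≈ 71324/12588 = 5.66603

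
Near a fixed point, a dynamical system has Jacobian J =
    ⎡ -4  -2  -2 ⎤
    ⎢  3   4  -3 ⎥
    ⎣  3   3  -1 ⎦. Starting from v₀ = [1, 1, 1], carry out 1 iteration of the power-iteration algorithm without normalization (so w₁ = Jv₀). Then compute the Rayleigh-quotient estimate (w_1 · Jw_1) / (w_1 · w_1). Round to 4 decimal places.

w1 = Jv₀ = ((-4)·1 + (-2)·1 + (-2)·1; 3·1 + 4·1 + (-3)·1; 3·1 + 3·1 + (-1)·1) = (-8, 4, 5)
Jw1 = (14, -23, -17)
w1·Jw1 = (-8)·14 + 4·(-23) + 5·(-17) = -289; w1·w1 = (-8)·(-8) + 4·4 + 5·5 = 105
λ ≈ -289/105 = -2.7524

-2.7524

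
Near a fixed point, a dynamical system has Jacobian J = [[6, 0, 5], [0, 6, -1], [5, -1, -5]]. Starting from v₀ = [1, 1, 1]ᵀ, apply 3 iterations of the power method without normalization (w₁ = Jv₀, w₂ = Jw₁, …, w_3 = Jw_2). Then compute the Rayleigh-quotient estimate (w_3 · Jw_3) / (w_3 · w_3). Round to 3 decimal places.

w1 = Jv₀ = (11, 5, -1)
w2 = Jw1 = (61, 31, 55)
w3 = Jw2 = (641, 131, -1)
Jw3 = (3841, 787, 3079)
w3·Jw3 = 641·3841 + 131·787 + (-1)·3079 = 2562099; w3·w3 = 641·641 + 131·131 + (-1)·(-1) = 428043
λ ≈ 2562099/428043 = 5.986

5.986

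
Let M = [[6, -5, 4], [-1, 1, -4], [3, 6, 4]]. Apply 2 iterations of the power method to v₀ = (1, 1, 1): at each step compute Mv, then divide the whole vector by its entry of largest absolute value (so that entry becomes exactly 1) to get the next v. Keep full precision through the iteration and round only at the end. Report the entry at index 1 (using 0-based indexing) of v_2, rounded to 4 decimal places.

-0.5980

Mv0 = (5.00000, -4.00000, 13.00000); divide by 13.00000 → v1 = (0.38462, -0.30769, 1.00000)
Mv1 = (7.84615, -4.69231, 3.30769); divide by 7.84615 → v2 = (1.00000, -0.59804, 0.42157)
Requested entry of v2: -61/102 = -0.5980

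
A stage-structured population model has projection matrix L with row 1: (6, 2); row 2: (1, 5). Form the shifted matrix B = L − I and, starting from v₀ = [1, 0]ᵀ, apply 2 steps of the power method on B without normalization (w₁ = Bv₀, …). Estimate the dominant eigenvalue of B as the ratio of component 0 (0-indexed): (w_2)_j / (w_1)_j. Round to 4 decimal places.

μ ≈ 5.4000

B = L − I has rows (5, 2); (1, 4)
w1 = Bv₀ = (5·1 + 2·0; 1·1 + 4·0) = (5, 1)
w2 = Bw1 = (5·5 + 2·1; 1·5 + 4·1) = (27, 9)
Ratio: 27/5 = 5.4000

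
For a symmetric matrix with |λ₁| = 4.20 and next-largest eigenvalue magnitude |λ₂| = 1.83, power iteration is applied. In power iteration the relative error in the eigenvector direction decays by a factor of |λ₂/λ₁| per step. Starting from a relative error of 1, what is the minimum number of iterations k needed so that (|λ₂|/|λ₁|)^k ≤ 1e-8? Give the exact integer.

23

|λ₂/λ₁| = 1.83/4.20 = 0.43571
Need k ≥ ln(1e-8) / ln(0.43571) = -18.4207 / -0.8308 ≈ 22.173
Smallest integer k satisfying the bound: 23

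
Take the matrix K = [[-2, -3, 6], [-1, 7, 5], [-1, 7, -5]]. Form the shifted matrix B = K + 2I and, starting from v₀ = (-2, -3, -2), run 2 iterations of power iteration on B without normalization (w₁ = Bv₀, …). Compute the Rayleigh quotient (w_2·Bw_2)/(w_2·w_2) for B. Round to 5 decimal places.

B = K + 2I has rows (0, -3, 6); (-1, 9, 5); (-1, 7, -3)
w1 = Bv₀ = (-3, -35, -13)
w2 = Bw1 = (27, -377, -203)
Bw2 = (-87, -4435, -2057)
w2·Bw2 = 2087217; w2·w2 = 184067; μ ≈ 2087217/184067 = 11.33944

11.33944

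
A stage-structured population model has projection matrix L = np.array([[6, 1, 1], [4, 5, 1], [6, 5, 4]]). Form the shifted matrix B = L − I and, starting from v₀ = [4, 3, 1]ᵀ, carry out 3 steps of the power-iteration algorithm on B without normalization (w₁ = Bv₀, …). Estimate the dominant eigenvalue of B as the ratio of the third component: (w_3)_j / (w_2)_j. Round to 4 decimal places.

B = L − I has rows (5, 1, 1); (4, 4, 1); (6, 5, 3)
w1 = Bv₀ = (24, 29, 42)
w2 = Bw1 = (191, 254, 415)
w3 = Bw2 = (1624, 2195, 3661)
Ratio: 3661/415 = 8.8217

8.8217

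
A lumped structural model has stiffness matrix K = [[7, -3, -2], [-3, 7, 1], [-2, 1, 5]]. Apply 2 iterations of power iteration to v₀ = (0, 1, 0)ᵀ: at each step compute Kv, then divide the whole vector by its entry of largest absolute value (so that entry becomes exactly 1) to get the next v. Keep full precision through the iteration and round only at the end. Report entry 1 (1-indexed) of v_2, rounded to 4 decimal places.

Kv0 = (-3.00000, 7.00000, 1.00000); divide by 7.00000 → v1 = (-0.42857, 1.00000, 0.14286)
Kv1 = (-6.28571, 8.42857, 2.57143); divide by 8.42857 → v2 = (-0.74576, 1.00000, 0.30508)
Requested entry of v2: -44/59 = -0.7458

-0.7458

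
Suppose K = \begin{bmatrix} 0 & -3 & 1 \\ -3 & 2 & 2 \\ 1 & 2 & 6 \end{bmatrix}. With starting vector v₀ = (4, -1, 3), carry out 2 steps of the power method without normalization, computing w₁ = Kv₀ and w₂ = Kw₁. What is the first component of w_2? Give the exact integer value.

44

w1 = Kv₀ = (0·4 + (-3)·(-1) + 1·3; (-3)·4 + 2·(-1) + 2·3; 1·4 + 2·(-1) + 6·3) = (6, -8, 20)
w2 = Kw1 = (0·6 + (-3)·(-8) + 1·20; (-3)·6 + 2·(-8) + 2·20; 1·6 + 2·(-8) + 6·20) = (44, 6, 110)
The requested component of w2 is 44.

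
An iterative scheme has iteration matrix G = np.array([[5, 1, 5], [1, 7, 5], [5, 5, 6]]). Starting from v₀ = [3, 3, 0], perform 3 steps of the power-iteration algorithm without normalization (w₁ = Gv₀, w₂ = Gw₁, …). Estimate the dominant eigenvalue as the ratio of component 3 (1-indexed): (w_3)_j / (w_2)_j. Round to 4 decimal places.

13.6923

w1 = Gv₀ = (5·3 + 1·3 + 5·0; 1·3 + 7·3 + 5·0; 5·3 + 5·3 + 6·0) = (18, 24, 30)
w2 = Gw1 = (5·18 + 1·24 + 5·30; 1·18 + 7·24 + 5·30; 5·18 + 5·24 + 6·30) = (264, 336, 390)
w3 = Gw2 = (3606, 4566, 5340)
Ratio at component: 5340 / 390 = 13.6923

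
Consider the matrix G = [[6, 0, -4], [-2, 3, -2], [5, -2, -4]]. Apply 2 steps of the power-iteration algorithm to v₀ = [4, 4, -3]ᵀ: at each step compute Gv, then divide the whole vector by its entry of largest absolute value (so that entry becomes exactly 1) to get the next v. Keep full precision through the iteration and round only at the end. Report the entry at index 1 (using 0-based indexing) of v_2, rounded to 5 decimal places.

Gv0 = (36.000000, 10.000000, 24.000000); divide by 36.000000 → v1 = (1.000000, 0.277778, 0.666667)
Gv1 = (3.333333, -2.500000, 1.777778); divide by 3.333333 → v2 = (1.000000, -0.750000, 0.533333)
Requested entry of v2: -90/120 = -0.75000

-0.75000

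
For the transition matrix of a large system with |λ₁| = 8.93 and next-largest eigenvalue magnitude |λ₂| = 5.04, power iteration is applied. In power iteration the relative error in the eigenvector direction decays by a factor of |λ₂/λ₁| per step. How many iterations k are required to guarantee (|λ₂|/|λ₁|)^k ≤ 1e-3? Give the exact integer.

|λ₂/λ₁| = 5.04/8.93 = 0.56439
Need k ≥ ln(1e-3) / ln(0.56439) = -6.9078 / -0.5720 ≈ 12.076
Smallest integer k satisfying the bound: 13

13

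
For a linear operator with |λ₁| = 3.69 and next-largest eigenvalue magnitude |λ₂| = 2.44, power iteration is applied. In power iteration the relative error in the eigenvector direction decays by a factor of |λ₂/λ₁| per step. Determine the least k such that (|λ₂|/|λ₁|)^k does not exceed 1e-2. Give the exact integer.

|λ₂/λ₁| = 2.44/3.69 = 0.66125
Need k ≥ ln(1e-2) / ln(0.66125) = -4.6052 / -0.4136 ≈ 11.134
Smallest integer k satisfying the bound: 12

12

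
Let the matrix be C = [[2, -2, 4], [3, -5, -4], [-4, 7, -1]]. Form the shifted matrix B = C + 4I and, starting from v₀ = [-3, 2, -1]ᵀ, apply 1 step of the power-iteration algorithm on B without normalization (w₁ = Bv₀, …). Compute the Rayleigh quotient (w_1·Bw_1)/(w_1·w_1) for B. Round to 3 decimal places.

μ ≈ 4.221

B = C + 4I has rows (6, -2, 4); (3, -1, -4); (-4, 7, 3)
w1 = Bv₀ = (6·(-3) + (-2)·2 + 4·(-1); 3·(-3) + (-1)·2 + (-4)·(-1); (-4)·(-3) + 7·2 + 3·(-1)) = (-26, -7, 23)
Bw1 = (-50, -163, 124)
w1·Bw1 = 5293; w1·w1 = 1254; μ ≈ 5293/1254 = 4.221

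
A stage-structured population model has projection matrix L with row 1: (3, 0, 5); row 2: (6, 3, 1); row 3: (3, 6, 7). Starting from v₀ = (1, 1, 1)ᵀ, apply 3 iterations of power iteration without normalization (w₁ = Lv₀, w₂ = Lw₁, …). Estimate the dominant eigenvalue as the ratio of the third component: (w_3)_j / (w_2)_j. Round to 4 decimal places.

11.4694

w1 = Lv₀ = (8, 10, 16)
w2 = Lw1 = (104, 94, 196)
w3 = Lw2 = (1292, 1102, 2248)
Ratio at component: 2248 / 196 = 11.4694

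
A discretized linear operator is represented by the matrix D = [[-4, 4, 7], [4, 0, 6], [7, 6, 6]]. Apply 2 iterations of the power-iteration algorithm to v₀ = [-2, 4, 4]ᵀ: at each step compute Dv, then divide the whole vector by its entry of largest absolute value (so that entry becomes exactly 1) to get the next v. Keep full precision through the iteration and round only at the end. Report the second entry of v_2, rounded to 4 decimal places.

0.6205

Dv0 = (52.00000, 16.00000, 34.00000); divide by 52.00000 → v1 = (1.00000, 0.30769, 0.65385)
Dv1 = (1.80769, 7.92308, 12.76923); divide by 12.76923 → v2 = (0.14157, 0.62048, 1.00000)
Requested entry of v2: 412/664 = 0.6205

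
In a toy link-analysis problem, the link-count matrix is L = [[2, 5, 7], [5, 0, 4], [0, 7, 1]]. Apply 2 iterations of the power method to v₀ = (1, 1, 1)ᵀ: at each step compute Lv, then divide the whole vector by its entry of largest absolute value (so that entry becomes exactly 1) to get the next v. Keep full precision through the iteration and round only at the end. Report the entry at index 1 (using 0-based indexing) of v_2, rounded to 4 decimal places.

0.7907

Lv0 = (14.00000, 9.00000, 8.00000); divide by 14.00000 → v1 = (1.00000, 0.64286, 0.57143)
Lv1 = (9.21429, 7.28571, 5.07143); divide by 9.21429 → v2 = (1.00000, 0.79070, 0.55039)
Requested entry of v2: 102/129 = 0.7907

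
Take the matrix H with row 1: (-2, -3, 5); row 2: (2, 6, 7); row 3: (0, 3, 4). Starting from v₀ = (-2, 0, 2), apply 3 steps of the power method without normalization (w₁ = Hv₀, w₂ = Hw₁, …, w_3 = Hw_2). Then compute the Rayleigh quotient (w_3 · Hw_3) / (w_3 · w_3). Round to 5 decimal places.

w1 = Hv₀ = (14, 10, 8)
w2 = Hw1 = (-18, 144, 62)
w3 = Hw2 = (-86, 1262, 680)
Hw3 = (-214, 12160, 6506)
w3·Hw3 = (-86)·(-214) + 1262·12160 + 680·6506 = 19788404; w3·w3 = (-86)·(-86) + 1262·1262 + 680·680 = 2062440
λ ≈ 19788404/2062440 = 9.59466

9.59466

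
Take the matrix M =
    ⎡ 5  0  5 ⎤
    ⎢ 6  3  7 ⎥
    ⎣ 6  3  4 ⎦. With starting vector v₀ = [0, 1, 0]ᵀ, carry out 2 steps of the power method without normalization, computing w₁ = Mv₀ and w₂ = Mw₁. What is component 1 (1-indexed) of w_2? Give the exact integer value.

15

w1 = Mv₀ = (5·0 + 0·1 + 5·0; 6·0 + 3·1 + 7·0; 6·0 + 3·1 + 4·0) = (0, 3, 3)
w2 = Mw1 = (5·0 + 0·3 + 5·3; 6·0 + 3·3 + 7·3; 6·0 + 3·3 + 4·3) = (15, 30, 21)
The requested component of w2 is 15.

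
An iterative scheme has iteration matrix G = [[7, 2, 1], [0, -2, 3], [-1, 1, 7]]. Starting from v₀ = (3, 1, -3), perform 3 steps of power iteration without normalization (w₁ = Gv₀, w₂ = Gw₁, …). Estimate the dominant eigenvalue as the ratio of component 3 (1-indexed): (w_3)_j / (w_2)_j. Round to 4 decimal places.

w1 = Gv₀ = (7·3 + 2·1 + 1·(-3); 0·3 + (-2)·1 + 3·(-3); (-1)·3 + 1·1 + 7·(-3)) = (20, -11, -23)
w2 = Gw1 = (7·20 + 2·(-11) + 1·(-23); 0·20 + (-2)·(-11) + 3·(-23); (-1)·20 + 1·(-11) + 7·(-23)) = (95, -47, -192)
w3 = Gw2 = (379, -482, -1486)
Ratio at component: -1486 / -192 = 7.7396

7.7396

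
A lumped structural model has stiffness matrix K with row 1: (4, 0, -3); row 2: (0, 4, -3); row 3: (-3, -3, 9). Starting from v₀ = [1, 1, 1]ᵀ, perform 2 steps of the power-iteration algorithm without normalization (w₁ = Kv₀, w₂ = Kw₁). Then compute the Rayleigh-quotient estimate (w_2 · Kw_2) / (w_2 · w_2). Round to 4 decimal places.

w1 = Kv₀ = (1, 1, 3)
w2 = Kw1 = (-5, -5, 21)
Kw2 = (-83, -83, 219)
w2·Kw2 = (-5)·(-83) + (-5)·(-83) + 21·219 = 5429; w2·w2 = (-5)·(-5) + (-5)·(-5) + 21·21 = 491
λ ≈ 5429/491 = 11.0570

11.0570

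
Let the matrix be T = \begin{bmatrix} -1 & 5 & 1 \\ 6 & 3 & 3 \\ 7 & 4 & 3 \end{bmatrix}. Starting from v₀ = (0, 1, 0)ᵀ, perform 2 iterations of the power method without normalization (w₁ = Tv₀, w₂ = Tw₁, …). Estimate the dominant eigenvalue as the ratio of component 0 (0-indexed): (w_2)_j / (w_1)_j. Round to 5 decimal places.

λ ≈ 2.80000

w1 = Tv₀ = (5, 3, 4)
w2 = Tw1 = (14, 51, 59)
Ratio at component: 14 / 5 = 2.80000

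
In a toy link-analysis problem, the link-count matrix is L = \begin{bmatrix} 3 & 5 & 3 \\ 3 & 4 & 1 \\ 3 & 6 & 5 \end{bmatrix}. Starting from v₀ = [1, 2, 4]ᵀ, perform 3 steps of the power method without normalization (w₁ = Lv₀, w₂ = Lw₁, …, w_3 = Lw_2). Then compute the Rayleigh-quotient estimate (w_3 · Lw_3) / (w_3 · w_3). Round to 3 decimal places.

w1 = Lv₀ = (25, 15, 35)
w2 = Lw1 = (255, 170, 340)
w3 = Lw2 = (2635, 1785, 3485)
Lw3 = (27285, 18530, 36040)
w3·Lw3 = 2635·27285 + 1785·18530 + 3485·36040 = 230571425; w3·w3 = 2635·2635 + 1785·1785 + 3485·3485 = 22274675
λ ≈ 230571425/22274675 = 10.351

10.351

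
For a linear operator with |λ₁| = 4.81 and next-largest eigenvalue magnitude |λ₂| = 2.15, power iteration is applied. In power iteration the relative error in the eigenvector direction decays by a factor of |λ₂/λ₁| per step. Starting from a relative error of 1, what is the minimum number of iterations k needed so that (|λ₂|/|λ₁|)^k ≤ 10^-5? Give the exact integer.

|λ₂/λ₁| = 2.15/4.81 = 0.44699
Need k ≥ ln(10^-5) / ln(0.44699) = -11.5129 / -0.8052 ≈ 14.298
Smallest integer k satisfying the bound: 15

15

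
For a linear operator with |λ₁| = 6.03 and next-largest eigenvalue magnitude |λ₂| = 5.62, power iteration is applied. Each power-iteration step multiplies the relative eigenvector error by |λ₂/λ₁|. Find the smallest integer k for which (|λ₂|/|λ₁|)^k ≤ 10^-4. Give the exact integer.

131

|λ₂/λ₁| = 5.62/6.03 = 0.93201
Need k ≥ ln(10^-4) / ln(0.93201) = -9.2103 / -0.0704 ≈ 130.800
Smallest integer k satisfying the bound: 131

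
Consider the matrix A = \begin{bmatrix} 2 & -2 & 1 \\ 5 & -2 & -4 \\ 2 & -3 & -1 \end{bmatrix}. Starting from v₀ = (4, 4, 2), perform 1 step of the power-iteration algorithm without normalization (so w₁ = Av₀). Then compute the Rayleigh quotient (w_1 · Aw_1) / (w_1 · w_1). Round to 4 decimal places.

w1 = Av₀ = (2, 4, -6)
Aw1 = (-10, 26, -2)
w1·Aw1 = 2·(-10) + 4·26 + (-6)·(-2) = 96; w1·w1 = 2·2 + 4·4 + (-6)·(-6) = 56
λ ≈ 96/56 = 1.7143

1.7143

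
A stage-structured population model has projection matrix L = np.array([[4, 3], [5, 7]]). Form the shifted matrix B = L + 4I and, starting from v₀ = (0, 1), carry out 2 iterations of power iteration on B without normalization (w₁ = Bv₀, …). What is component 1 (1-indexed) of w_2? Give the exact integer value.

B = L + 4I has rows (8, 3); (5, 11)
w1 = Bv₀ = (8·0 + 3·1; 5·0 + 11·1) = (3, 11)
w2 = Bw1 = (8·3 + 3·11; 5·3 + 11·11) = (57, 136)
Requested component of w2: 57

57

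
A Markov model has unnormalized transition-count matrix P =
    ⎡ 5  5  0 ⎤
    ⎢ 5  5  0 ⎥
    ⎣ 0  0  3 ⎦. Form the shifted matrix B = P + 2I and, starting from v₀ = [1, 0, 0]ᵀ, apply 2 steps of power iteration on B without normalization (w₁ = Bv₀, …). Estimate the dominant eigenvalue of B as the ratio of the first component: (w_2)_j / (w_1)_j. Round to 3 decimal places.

B = P + 2I has rows (7, 5, 0); (5, 7, 0); (0, 0, 5)
w1 = Bv₀ = (7·1 + 5·0 + 0·0; 5·1 + 7·0 + 0·0; 0·1 + 0·0 + 5·0) = (7, 5, 0)
w2 = Bw1 = (7·7 + 5·5 + 0·0; 5·7 + 7·5 + 0·0; 0·7 + 0·5 + 5·0) = (74, 70, 0)
Ratio: 74/7 = 10.571

μ ≈ 10.571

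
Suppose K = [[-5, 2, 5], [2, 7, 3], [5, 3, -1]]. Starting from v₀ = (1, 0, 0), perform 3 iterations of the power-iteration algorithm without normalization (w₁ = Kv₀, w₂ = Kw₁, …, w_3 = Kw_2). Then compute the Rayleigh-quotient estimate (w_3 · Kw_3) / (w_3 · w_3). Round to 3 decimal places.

w1 = Kv₀ = ((-5)·1 + 2·0 + 5·0; 2·1 + 7·0 + 3·0; 5·1 + 3·0 + (-1)·0) = (-5, 2, 5)
w2 = Kw1 = ((-5)·(-5) + 2·2 + 5·5; 2·(-5) + 7·2 + 3·5; 5·(-5) + 3·2 + (-1)·5) = (54, 19, -24)
w3 = Kw2 = (-352, 169, 351)
Kw3 = (3853, 1532, -1604)
w3·Kw3 = (-352)·3853 + 169·1532 + 351·(-1604) = -1660352; w3·w3 = (-352)·(-352) + 169·169 + 351·351 = 275666
λ ≈ -1660352/275666 = -6.023

-6.023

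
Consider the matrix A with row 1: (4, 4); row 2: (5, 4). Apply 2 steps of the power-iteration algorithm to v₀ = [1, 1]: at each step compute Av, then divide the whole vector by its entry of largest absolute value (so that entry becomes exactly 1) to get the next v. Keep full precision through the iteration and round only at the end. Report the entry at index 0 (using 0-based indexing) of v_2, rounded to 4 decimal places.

0.8947

Av0 = (8.00000, 9.00000); divide by 9.00000 → v1 = (0.88889, 1.00000)
Av1 = (7.55556, 8.44444); divide by 8.44444 → v2 = (0.89474, 1.00000)
Requested entry of v2: 68/76 = 0.8947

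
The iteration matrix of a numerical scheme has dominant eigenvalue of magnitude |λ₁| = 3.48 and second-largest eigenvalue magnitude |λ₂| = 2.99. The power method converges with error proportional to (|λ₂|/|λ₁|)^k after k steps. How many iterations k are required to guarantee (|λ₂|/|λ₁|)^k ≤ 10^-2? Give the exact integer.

31

|λ₂/λ₁| = 2.99/3.48 = 0.85920
Need k ≥ ln(10^-2) / ln(0.85920) = -4.6052 / -0.1518 ≈ 30.345
Smallest integer k satisfying the bound: 31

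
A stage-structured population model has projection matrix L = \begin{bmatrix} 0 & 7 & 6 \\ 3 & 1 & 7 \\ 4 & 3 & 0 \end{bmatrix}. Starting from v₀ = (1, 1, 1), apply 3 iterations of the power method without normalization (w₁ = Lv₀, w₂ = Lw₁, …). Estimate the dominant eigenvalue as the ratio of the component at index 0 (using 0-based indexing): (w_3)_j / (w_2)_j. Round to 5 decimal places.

λ ≈ 10.10924

w1 = Lv₀ = (0·1 + 7·1 + 6·1; 3·1 + 1·1 + 7·1; 4·1 + 3·1 + 0·1) = (13, 11, 7)
w2 = Lw1 = (0·13 + 7·11 + 6·7; 3·13 + 1·11 + 7·7; 4·13 + 3·11 + 0·7) = (119, 99, 85)
w3 = Lw2 = (1203, 1051, 773)
Ratio at component: 1203 / 119 = 10.10924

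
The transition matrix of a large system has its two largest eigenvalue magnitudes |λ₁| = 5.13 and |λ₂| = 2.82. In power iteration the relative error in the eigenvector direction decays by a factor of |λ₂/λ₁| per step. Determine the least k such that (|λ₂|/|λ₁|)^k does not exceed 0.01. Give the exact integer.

8

|λ₂/λ₁| = 2.82/5.13 = 0.54971
Need k ≥ ln(0.01) / ln(0.54971) = -4.6052 / -0.5984 ≈ 7.696
Smallest integer k satisfying the bound: 8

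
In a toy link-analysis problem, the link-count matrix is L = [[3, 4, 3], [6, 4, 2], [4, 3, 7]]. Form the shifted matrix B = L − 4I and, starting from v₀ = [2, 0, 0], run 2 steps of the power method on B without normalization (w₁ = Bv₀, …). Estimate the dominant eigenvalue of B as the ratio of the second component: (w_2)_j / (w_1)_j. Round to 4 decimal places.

0.3333

B = L − 4I has rows (-1, 4, 3); (6, 0, 2); (4, 3, 3)
w1 = Bv₀ = (-2, 12, 8)
w2 = Bw1 = (74, 4, 52)
Ratio: 4/12 = 0.3333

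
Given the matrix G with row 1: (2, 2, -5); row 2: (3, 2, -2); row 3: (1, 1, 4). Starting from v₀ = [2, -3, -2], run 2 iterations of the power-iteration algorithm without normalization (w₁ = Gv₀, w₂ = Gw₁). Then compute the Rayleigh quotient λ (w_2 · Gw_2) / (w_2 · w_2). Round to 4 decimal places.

w1 = Gv₀ = (2·2 + 2·(-3) + (-5)·(-2); 3·2 + 2·(-3) + (-2)·(-2); 1·2 + 1·(-3) + 4·(-2)) = (8, 4, -9)
w2 = Gw1 = (2·8 + 2·4 + (-5)·(-9); 3·8 + 2·4 + (-2)·(-9); 1·8 + 1·4 + 4·(-9)) = (69, 50, -24)
Gw2 = (358, 355, 23)
w2·Gw2 = 69·358 + 50·355 + (-24)·23 = 41900; w2·w2 = 69·69 + 50·50 + (-24)·(-24) = 7837
λ ≈ 41900/7837 = 5.3464

5.3464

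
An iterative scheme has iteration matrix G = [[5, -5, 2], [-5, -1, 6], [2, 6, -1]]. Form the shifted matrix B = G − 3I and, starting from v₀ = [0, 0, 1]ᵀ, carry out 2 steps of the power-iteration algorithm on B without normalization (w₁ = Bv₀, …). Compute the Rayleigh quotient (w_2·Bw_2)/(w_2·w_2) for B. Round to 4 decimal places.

B = G − 3I has rows (2, -5, 2); (-5, -4, 6); (2, 6, -4)
w1 = Bv₀ = (2, 6, -4)
w2 = Bw1 = (-34, -58, 56)
Bw2 = (334, 738, -640)
w2·Bw2 = -90000; w2·w2 = 7656; μ ≈ -90000/7656 = -11.7555

-11.7555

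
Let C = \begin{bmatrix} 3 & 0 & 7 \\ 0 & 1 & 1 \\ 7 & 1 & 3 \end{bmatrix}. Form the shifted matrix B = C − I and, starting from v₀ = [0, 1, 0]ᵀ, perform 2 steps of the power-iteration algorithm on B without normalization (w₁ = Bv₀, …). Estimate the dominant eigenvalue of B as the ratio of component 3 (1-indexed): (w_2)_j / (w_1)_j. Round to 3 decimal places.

2.000

B = C − I has rows (2, 0, 7); (0, 0, 1); (7, 1, 2)
w1 = Bv₀ = (2·0 + 0·1 + 7·0; 0·0 + 0·1 + 1·0; 7·0 + 1·1 + 2·0) = (0, 0, 1)
w2 = Bw1 = (2·0 + 0·0 + 7·1; 0·0 + 0·0 + 1·1; 7·0 + 1·0 + 2·1) = (7, 1, 2)
Ratio: 2/1 = 2.000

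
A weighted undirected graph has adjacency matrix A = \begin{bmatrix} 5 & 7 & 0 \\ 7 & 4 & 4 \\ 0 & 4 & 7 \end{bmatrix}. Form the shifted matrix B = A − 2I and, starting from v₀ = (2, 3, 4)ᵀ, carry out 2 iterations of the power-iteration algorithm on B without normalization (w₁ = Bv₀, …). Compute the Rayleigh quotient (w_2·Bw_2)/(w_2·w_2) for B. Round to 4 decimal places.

B = A − 2I has rows (3, 7, 0); (7, 2, 4); (0, 4, 5)
w1 = Bv₀ = (3·2 + 7·3 + 0·4; 7·2 + 2·3 + 4·4; 0·2 + 4·3 + 5·4) = (27, 36, 32)
w2 = Bw1 = (3·27 + 7·36 + 0·32; 7·27 + 2·36 + 4·32; 0·27 + 4·36 + 5·32) = (333, 389, 304)
Bw2 = (3722, 4325, 3076)
w2·Bw2 = 3856955; w2·w2 = 354626; μ ≈ 3856955/354626 = 10.8761

μ ≈ 10.8761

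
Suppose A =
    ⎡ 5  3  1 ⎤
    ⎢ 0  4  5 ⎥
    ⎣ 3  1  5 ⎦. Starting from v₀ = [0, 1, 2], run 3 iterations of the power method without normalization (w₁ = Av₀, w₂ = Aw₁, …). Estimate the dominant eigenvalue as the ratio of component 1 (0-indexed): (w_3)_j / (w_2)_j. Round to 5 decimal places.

w1 = Av₀ = (5·0 + 3·1 + 1·2; 0·0 + 4·1 + 5·2; 3·0 + 1·1 + 5·2) = (5, 14, 11)
w2 = Aw1 = (5·5 + 3·14 + 1·11; 0·5 + 4·14 + 5·11; 3·5 + 1·14 + 5·11) = (78, 111, 84)
w3 = Aw2 = (807, 864, 765)
Ratio at component: 864 / 111 = 7.78378

7.78378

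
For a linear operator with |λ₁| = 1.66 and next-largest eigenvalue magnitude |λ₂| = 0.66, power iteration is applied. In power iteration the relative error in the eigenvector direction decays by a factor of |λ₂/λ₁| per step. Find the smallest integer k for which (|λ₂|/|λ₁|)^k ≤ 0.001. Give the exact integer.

8

|λ₂/λ₁| = 0.66/1.66 = 0.39759
Need k ≥ ln(0.001) / ln(0.39759) = -6.9078 / -0.9223 ≈ 7.489
Smallest integer k satisfying the bound: 8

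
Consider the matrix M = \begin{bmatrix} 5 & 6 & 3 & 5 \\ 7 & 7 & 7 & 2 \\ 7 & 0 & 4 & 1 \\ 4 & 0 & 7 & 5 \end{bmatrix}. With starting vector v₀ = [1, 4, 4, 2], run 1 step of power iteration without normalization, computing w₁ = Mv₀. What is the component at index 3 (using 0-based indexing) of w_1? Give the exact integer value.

42

w1 = Mv₀ = (51, 67, 25, 42)
The requested component of w1 is 42.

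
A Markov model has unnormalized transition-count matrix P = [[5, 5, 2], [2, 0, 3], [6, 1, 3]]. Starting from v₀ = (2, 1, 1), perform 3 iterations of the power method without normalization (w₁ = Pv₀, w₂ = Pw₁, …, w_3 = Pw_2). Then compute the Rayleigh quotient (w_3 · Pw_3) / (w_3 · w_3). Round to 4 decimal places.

w1 = Pv₀ = (5·2 + 5·1 + 2·1; 2·2 + 0·1 + 3·1; 6·2 + 1·1 + 3·1) = (17, 7, 16)
w2 = Pw1 = (5·17 + 5·7 + 2·16; 2·17 + 0·7 + 3·16; 6·17 + 1·7 + 3·16) = (152, 82, 157)
w3 = Pw2 = (1484, 775, 1465)
Pw3 = (14225, 7363, 14074)
w3·Pw3 = 1484·14225 + 775·7363 + 1465·14074 = 47434635; w3·w3 = 1484·1484 + 775·775 + 1465·1465 = 4949106
λ ≈ 47434635/4949106 = 9.5845

9.5845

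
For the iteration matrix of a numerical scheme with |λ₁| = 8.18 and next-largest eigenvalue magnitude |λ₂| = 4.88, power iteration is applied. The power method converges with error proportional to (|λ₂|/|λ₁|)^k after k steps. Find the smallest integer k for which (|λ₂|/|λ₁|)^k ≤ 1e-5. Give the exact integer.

|λ₂/λ₁| = 4.88/8.18 = 0.59658
Need k ≥ ln(1e-5) / ln(0.59658) = -11.5129 / -0.5165 ≈ 22.288
Smallest integer k satisfying the bound: 23

23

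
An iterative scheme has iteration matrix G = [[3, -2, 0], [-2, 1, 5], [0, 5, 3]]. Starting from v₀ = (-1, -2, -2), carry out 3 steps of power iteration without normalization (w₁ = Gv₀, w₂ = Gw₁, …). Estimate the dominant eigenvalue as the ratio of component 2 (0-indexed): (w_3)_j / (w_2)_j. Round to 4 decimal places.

w1 = Gv₀ = (3·(-1) + (-2)·(-2) + 0·(-2); (-2)·(-1) + 1·(-2) + 5·(-2); 0·(-1) + 5·(-2) + 3·(-2)) = (1, -10, -16)
w2 = Gw1 = (3·1 + (-2)·(-10) + 0·(-16); (-2)·1 + 1·(-10) + 5·(-16); 0·1 + 5·(-10) + 3·(-16)) = (23, -92, -98)
w3 = Gw2 = (253, -628, -754)
Ratio at component: -754 / -98 = 7.6939

7.6939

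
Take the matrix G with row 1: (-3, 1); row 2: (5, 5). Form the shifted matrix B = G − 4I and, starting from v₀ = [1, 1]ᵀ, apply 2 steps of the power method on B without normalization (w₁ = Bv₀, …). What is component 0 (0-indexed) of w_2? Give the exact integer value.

B = G − 4I has rows (-7, 1); (5, 1)
w1 = Bv₀ = ((-7)·1 + 1·1; 5·1 + 1·1) = (-6, 6)
w2 = Bw1 = ((-7)·(-6) + 1·6; 5·(-6) + 1·6) = (48, -24)
Requested component of w2: 48

48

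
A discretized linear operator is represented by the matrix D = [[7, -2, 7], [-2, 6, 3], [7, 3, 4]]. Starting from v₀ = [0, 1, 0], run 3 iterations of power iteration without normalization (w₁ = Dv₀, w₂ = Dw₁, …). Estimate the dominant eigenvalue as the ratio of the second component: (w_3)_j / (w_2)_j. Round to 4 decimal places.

λ ≈ 7.1837

w1 = Dv₀ = (7·0 + (-2)·1 + 7·0; (-2)·0 + 6·1 + 3·0; 7·0 + 3·1 + 4·0) = (-2, 6, 3)
w2 = Dw1 = (7·(-2) + (-2)·6 + 7·3; (-2)·(-2) + 6·6 + 3·3; 7·(-2) + 3·6 + 4·3) = (-5, 49, 16)
w3 = Dw2 = (-21, 352, 176)
Ratio at component: 352 / 49 = 7.1837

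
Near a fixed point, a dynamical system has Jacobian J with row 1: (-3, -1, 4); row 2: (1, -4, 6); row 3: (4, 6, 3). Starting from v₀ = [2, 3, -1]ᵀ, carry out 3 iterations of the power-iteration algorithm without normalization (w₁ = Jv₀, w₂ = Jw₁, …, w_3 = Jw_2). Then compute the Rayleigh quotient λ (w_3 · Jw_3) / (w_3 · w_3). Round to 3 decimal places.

-7.325

w1 = Jv₀ = ((-3)·2 + (-1)·3 + 4·(-1); 1·2 + (-4)·3 + 6·(-1); 4·2 + 6·3 + 3·(-1)) = (-13, -16, 23)
w2 = Jw1 = ((-3)·(-13) + (-1)·(-16) + 4·23; 1·(-13) + (-4)·(-16) + 6·23; 4·(-13) + 6·(-16) + 3·23) = (147, 189, -79)
w3 = Jw2 = (-946, -1083, 1485)
Jw3 = (9861, 12296, -5827)
w3·Jw3 = (-946)·9861 + (-1083)·12296 + 1485·(-5827) = -31298169; w3·w3 = (-946)·(-946) + (-1083)·(-1083) + 1485·1485 = 4273030
λ ≈ -31298169/4273030 = -7.325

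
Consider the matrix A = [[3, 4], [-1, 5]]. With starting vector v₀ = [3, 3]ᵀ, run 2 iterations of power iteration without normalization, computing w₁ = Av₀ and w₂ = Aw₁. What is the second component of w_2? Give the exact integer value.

w1 = Av₀ = (21, 12)
w2 = Aw1 = (111, 39)
The requested component of w2 is 39.

39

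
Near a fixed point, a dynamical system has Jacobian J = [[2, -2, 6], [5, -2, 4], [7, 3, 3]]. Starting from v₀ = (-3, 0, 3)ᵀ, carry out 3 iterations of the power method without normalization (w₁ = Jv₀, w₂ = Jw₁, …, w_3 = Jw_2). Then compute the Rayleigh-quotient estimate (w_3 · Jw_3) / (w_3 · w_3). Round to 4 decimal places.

-2.2194

w1 = Jv₀ = (12, -3, -12)
w2 = Jw1 = (-42, 18, 39)
w3 = Jw2 = (114, -90, -123)
Jw3 = (-330, 258, 159)
w3·Jw3 = 114·(-330) + (-90)·258 + (-123)·159 = -80397; w3·w3 = 114·114 + (-90)·(-90) + (-123)·(-123) = 36225
λ ≈ -80397/36225 = -2.2194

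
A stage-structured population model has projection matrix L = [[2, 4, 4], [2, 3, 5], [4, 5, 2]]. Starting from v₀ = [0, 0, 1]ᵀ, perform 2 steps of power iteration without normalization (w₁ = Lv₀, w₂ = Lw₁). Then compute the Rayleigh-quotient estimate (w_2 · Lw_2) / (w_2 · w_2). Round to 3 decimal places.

w1 = Lv₀ = (4, 5, 2)
w2 = Lw1 = (36, 33, 45)
Lw2 = (384, 396, 399)
w2·Lw2 = 36·384 + 33·396 + 45·399 = 44847; w2·w2 = 36·36 + 33·33 + 45·45 = 4410
λ ≈ 44847/4410 = 10.169

λ ≈ 10.169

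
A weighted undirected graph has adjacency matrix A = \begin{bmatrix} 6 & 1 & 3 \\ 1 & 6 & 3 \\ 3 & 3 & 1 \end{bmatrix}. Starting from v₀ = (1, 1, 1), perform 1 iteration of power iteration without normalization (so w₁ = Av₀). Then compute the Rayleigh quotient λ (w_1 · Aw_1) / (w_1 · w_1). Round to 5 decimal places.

λ ≈ 9.19277

w1 = Av₀ = (6·1 + 1·1 + 3·1; 1·1 + 6·1 + 3·1; 3·1 + 3·1 + 1·1) = (10, 10, 7)
Aw1 = (91, 91, 67)
w1·Aw1 = 10·91 + 10·91 + 7·67 = 2289; w1·w1 = 10·10 + 10·10 + 7·7 = 249
λ ≈ 2289/249 = 9.19277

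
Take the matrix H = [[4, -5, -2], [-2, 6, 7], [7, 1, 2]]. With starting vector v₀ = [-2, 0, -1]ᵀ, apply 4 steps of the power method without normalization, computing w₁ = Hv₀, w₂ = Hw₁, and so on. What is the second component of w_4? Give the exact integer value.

w1 = Hv₀ = (-6, -3, -16)
w2 = Hw1 = (23, -118, -77)
w3 = Hw2 = (836, -1293, -111)
w4 = Hw3 = (10031, -10207, 4337)
The requested component of w4 is -10207.

-10207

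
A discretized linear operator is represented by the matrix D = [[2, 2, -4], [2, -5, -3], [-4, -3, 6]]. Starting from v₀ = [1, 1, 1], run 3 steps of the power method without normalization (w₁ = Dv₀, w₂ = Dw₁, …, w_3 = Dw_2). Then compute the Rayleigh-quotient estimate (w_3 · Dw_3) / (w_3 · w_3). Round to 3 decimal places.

-4.894

w1 = Dv₀ = (2·1 + 2·1 + (-4)·1; 2·1 + (-5)·1 + (-3)·1; (-4)·1 + (-3)·1 + 6·1) = (0, -6, -1)
w2 = Dw1 = (2·0 + 2·(-6) + (-4)·(-1); 2·0 + (-5)·(-6) + (-3)·(-1); (-4)·0 + (-3)·(-6) + 6·(-1)) = (-8, 33, 12)
w3 = Dw2 = (2, -217, 5)
Dw3 = (-450, 1074, 673)
w3·Dw3 = 2·(-450) + (-217)·1074 + 5·673 = -230593; w3·w3 = 2·2 + (-217)·(-217) + 5·5 = 47118
λ ≈ -230593/47118 = -4.894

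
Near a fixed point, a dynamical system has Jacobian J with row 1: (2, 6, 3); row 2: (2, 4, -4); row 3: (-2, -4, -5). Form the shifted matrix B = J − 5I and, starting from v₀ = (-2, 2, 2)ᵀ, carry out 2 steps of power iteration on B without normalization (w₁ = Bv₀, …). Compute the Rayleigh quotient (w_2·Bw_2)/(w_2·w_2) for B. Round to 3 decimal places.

μ ≈ -10.503

B = J − 5I has rows (-3, 6, 3); (2, -1, -4); (-2, -4, -10)
w1 = Bv₀ = ((-3)·(-2) + 6·2 + 3·2; 2·(-2) + (-1)·2 + (-4)·2; (-2)·(-2) + (-4)·2 + (-10)·2) = (24, -14, -24)
w2 = Bw1 = ((-3)·24 + 6·(-14) + 3·(-24); 2·24 + (-1)·(-14) + (-4)·(-24); (-2)·24 + (-4)·(-14) + (-10)·(-24)) = (-228, 158, 248)
Bw2 = (2376, -1606, -2656)
w2·Bw2 = -1454164; w2·w2 = 138452; μ ≈ -1454164/138452 = -10.503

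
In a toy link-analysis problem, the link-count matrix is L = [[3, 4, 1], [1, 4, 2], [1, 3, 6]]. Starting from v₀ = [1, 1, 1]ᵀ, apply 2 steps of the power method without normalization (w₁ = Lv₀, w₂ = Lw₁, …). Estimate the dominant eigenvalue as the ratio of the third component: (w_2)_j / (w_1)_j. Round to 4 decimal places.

8.9000

w1 = Lv₀ = (3·1 + 4·1 + 1·1; 1·1 + 4·1 + 2·1; 1·1 + 3·1 + 6·1) = (8, 7, 10)
w2 = Lw1 = (3·8 + 4·7 + 1·10; 1·8 + 4·7 + 2·10; 1·8 + 3·7 + 6·10) = (62, 56, 89)
Ratio at component: 89 / 10 = 8.9000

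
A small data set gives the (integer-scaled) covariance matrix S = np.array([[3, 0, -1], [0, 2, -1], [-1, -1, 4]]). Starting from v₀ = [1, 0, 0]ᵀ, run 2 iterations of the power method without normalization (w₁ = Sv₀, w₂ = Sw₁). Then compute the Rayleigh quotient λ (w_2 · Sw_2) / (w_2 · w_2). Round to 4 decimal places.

4.3467

w1 = Sv₀ = (3, 0, -1)
w2 = Sw1 = (10, 1, -7)
Sw2 = (37, 9, -39)
w2·Sw2 = 10·37 + 1·9 + (-7)·(-39) = 652; w2·w2 = 10·10 + 1·1 + (-7)·(-7) = 150
λ ≈ 652/150 = 4.3467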